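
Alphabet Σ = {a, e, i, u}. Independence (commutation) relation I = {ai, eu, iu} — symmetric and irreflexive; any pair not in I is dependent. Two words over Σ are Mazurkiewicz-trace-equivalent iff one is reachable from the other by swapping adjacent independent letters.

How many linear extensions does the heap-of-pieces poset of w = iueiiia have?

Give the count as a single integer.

#0=i has no predecessor
#1=u has no predecessor
#2=e depends on [0:i]
#3=i depends on [2:e]
#4=i depends on [3:i]
#5=i depends on [4:i]
#6=a depends on [1:u, 2:e]
sources: [0:i, 1:u]
N(rest) = Σ N(rest − s) over sources s of rest; N(one piece) = 1:
  size 1 → [5]=1  [6]=1
  size 2 → [1,6]=1  [4,5]=1  [5,6]=2
  size 3 → [1,5,6]=3  [3,4,5]=1  [4,5,6]=3
  size 4 → [1,4,5,6]=6  [3,4,5,6]=4
  size 5 → [1,3,4,5,6]=10  [2,3,4,5,6]=4
  first=0(i) contributes 14
  first=1(u) contributes 4
|[w]| = 18

18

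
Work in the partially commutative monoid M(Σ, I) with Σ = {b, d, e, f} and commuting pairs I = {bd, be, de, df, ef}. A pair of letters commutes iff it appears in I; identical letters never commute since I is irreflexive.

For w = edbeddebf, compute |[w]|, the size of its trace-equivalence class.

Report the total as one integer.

drop 0:e onto floor
drop 1:d onto floor
drop 2:b onto floor
drop 3:e onto {0:e}
drop 4:d onto {1:d}
drop 5:d onto {4:d}
drop 6:e onto {3:e}
drop 7:b onto {2:b}
drop 8:f onto {7:b}
ground layer = {0:e, 1:d, 2:b}
drop-orders for the pieces not yet dropped (sum over which currently-grounded one goes next):
  1 to go: {5} 1  {6} 1  {8} 1
  2 to go: {3,6} 1  {4,5} 1  {5,6} 2  {5,8} 2  {6,8} 2  {7,8} 1
  3 to go: {0,3,6} 1  {1,4,5} 1  {2,7,8} 1  {3,5,6} 3  {3,6,8} 3  {4,5,6} 3  {4,5,8} 3  {5,6,8} 6  {5,7,8} 3  {6,7,8} 3
  4 to go: {0,3,5,6} 4  {0,3,6,8} 4  {1,4,5,6} 4  {1,4,5,8} 4  {2,5,7,8} 4  {2,6,7,8} 4  {3,4,5,6} 6  {3,5,6,8} 12  {3,6,7,8} 6  {4,5,6,8} 12  {4,5,7,8} 6  {5,6,7,8} 12
  5 to go: {0,3,4,5,6} 10  {0,3,5,6,8} 20  {0,3,6,7,8} 10  {1,3,4,5,6} 10  {1,4,5,6,8} 20  {1,4,5,7,8} 10  {2,3,6,7,8} 10  {2,4,5,7,8} 10  {2,5,6,7,8} 20  {3,4,5,6,8} 30  {3,5,6,7,8} 30  {4,5,6,7,8} 30
  6 to go: {0,1,3,4,5,6} 20  {0,2,3,6,7,8} 20  {0,3,4,5,6,8} 60  {0,3,5,6,7,8} 60  {1,2,4,5,7,8} 20  {1,3,4,5,6,8} 60  {1,4,5,6,7,8} 60  {2,3,5,6,7,8} 60  {2,4,5,6,7,8} 60  {3,4,5,6,7,8} 90
  7 to go: {0,1,3,4,5,6,8} 140  {0,2,3,5,6,7,8} 140  {0,3,4,5,6,7,8} 210  {1,2,4,5,6,7,8} 140  {1,3,4,5,6,7,8} 210  {2,3,4,5,6,7,8} 210
  if 0:e drops first: 560 orders
  if 1:d drops first: 560 orders
  if 2:b drops first: 560 orders
heap linearizations: 1680

1680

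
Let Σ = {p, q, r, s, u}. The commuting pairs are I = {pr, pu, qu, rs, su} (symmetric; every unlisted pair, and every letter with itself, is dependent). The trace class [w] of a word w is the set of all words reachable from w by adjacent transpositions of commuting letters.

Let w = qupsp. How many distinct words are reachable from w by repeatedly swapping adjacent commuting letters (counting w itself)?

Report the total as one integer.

piece 0:q — minimal
piece 1:u — minimal
piece 2:p rests on {0:q}
piece 3:s rests on {2:p}
piece 4:p rests on {3:s}
minimal pieces: {0:q, 1:u}
ways to finish when only these pieces remain (= sum over removing one remaining piece with nothing left below it):
  1 left: {1}→1  {4}→1
  2 left: {1,4}→2  {3,4}→1
  3 left: {1,3,4}→3  {2,3,4}→1
  placing 0:q first → 4 extensions
  placing 1:u first → 1 extensions
total linear extensions = 5

5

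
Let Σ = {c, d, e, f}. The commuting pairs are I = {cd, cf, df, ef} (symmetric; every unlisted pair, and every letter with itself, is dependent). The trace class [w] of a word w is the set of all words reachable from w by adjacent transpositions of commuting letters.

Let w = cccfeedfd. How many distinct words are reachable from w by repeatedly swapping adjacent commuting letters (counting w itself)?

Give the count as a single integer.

drop 0:c onto floor
drop 1:c onto {0:c}
drop 2:c onto {1:c}
drop 3:f onto floor
drop 4:e onto {2:c}
drop 5:e onto {4:e}
drop 6:d onto {5:e}
drop 7:f onto {3:f}
drop 8:d onto {6:d}
ground layer = {0:c, 3:f}
drop-orders for the pieces not yet dropped (sum over which currently-grounded one goes next):
  1 to go: {7} 1  {8} 1
  2 to go: {3,7} 1  {6,8} 1  {7,8} 2
  3 to go: {3,7,8} 3  {5,6,8} 1  {6,7,8} 3
  4 to go: {3,6,7,8} 6  {4,5,6,8} 1  {5,6,7,8} 4
  5 to go: {2,4,5,6,8} 1  {3,5,6,7,8} 10  {4,5,6,7,8} 5
  6 to go: {1,2,4,5,6,8} 1  {2,4,5,6,7,8} 6  {3,4,5,6,7,8} 15
  7 to go: {0,1,2,4,5,6,8} 1  {1,2,4,5,6,7,8} 7  {2,3,4,5,6,7,8} 21
  if 0:c drops first: 28 orders
  if 3:f drops first: 8 orders
heap linearizations: 36

36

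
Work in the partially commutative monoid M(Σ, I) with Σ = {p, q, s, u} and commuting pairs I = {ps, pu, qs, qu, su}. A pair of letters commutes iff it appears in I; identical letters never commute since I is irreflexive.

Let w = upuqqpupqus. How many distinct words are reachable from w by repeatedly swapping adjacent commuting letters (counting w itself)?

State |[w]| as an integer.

#0=u has no predecessor
#1=p has no predecessor
#2=u depends on [0:u]
#3=q depends on [1:p]
#4=q depends on [3:q]
#5=p depends on [4:q]
#6=u depends on [2:u]
#7=p depends on [5:p]
#8=q depends on [7:p]
#9=u depends on [6:u]
#10=s has no predecessor
sources: [0:u, 1:p, 10:s]
N(rest) = Σ N(rest − s) over sources s of rest; N(one piece) = 1:
  size 1 → [8]=1  [9]=1  [10]=1
  size 2 → [6,9]=1  [7,8]=1  [8,9]=2  [8,10]=2  [9,10]=2
  size 3 → [2,6,9]=1  [5,7,8]=1  [6,8,9]=3  [6,9,10]=3  [7,8,9]=3  [7,8,10]=3  [8,9,10]=6
  size 4 → [0,2,6,9]=1  [2,6,8,9]=4  [2,6,9,10]=4  [4,5,7,8]=1  [5,7,8,9]=4  [5,7,8,10]=4  [6,7,8,9]=6  [6,8,9,10]=12  [7,8,9,10]=12
  size 5 → [0,2,6,8,9]=5  [0,2,6,9,10]=5  [2,6,7,8,9]=10  [2,6,8,9,10]=20  [3,4,5,7,8]=1  [4,5,7,8,9]=5  [4,5,7,8,10]=5  [5,6,7,8,9]=10  [5,7,8,9,10]=20  [6,7,8,9,10]=30
  size 6 → [0,2,6,7,8,9]=15  [0,2,6,8,9,10]=30  [1,3,4,5,7,8]=1  [2,5,6,7,8,9]=20  [2,6,7,8,9,10]=60  [3,4,5,7,8,9]=6  [3,4,5,7,8,10]=6  [4,5,6,7,8,9]=15  [4,5,7,8,9,10]=30  [5,6,7,8,9,10]=60
  size 7 → [0,2,5,6,7,8,9]=35  [0,2,6,7,8,9,10]=105  [1,3,4,5,7,8,9]=7  [1,3,4,5,7,8,10]=7  [2,4,5,6,7,8,9]=35  [2,5,6,7,8,9,10]=140  [3,4,5,6,7,8,9]=21  [3,4,5,7,8,9,10]=42  [4,5,6,7,8,9,10]=105
  size 8 → [0,2,4,5,6,7,8,9]=70  [0,2,5,6,7,8,9,10]=280  [1,3,4,5,6,7,8,9]=28  [1,3,4,5,7,8,9,10]=56  [2,3,4,5,6,7,8,9]=56  [2,4,5,6,7,8,9,10]=280  [3,4,5,6,7,8,9,10]=168
  size 9 → [0,2,3,4,5,6,7,8,9]=126  [0,2,4,5,6,7,8,9,10]=630  [1,2,3,4,5,6,7,8,9]=84  [1,3,4,5,6,7,8,9,10]=252  [2,3,4,5,6,7,8,9,10]=504
  first=0(u) contributes 840
  first=1(p) contributes 1260
  first=10(s) contributes 210
|[w]| = 2310

2310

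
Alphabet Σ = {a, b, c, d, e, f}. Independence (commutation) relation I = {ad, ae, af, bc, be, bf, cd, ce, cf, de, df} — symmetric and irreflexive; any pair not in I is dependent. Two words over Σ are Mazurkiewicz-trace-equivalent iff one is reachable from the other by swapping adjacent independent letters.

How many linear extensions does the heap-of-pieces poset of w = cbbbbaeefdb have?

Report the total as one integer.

0(c) covers ∅
1(b) covers ∅
2(b) covers 1:b
3(b) covers 2:b
4(b) covers 3:b
5(a) covers 0:c, 4:b
6(e) covers ∅
7(e) covers 6:e
8(f) covers 7:e
9(d) covers 4:b
10(b) covers 5:a, 9:d
floor of heap: 0:c, 1:b, 6:e
completions by unplaced set U, small U first (add the entries for U minus each lowest piece of U):
  |U|=1: {8}:1  {10}:1
  |U|=2: {5,10}:1  {7,8}:1  {8,10}:2  {9,10}:1
  |U|=3: {0,5,10}:1  {5,8,10}:3  {5,9,10}:2  {6,7,8}:1  {7,8,10}:3  {8,9,10}:3
  |U|=4: {0,5,8,10}:4  {0,5,9,10}:3  {4,5,9,10}:2  {5,7,8,10}:6  {5,8,9,10}:8  {6,7,8,10}:4  {7,8,9,10}:6
  |U|=5: {0,4,5,9,10}:5  {0,5,7,8,10}:10  {0,5,8,9,10}:15  {3,4,5,9,10}:2  {4,5,8,9,10}:10  {5,6,7,8,10}:10  {5,7,8,9,10}:20  {6,7,8,9,10}:10
  |U|=6: {0,3,4,5,9,10}:7  {0,4,5,8,9,10}:30  {0,5,6,7,8,10}:20  {0,5,7,8,9,10}:45  {2,3,4,5,9,10}:2  {3,4,5,8,9,10}:12  {4,5,7,8,9,10}:30  {5,6,7,8,9,10}:40
  |U|=7: {0,2,3,4,5,9,10}:9  {0,3,4,5,8,9,10}:49  {0,4,5,7,8,9,10}:105  {0,5,6,7,8,9,10}:105  {1,2,3,4,5,9,10}:2  {2,3,4,5,8,9,10}:14  {3,4,5,7,8,9,10}:42  {4,5,6,7,8,9,10}:70
  |U|=8: {0,1,2,3,4,5,9,10}:11  {0,2,3,4,5,8,9,10}:72  {0,3,4,5,7,8,9,10}:196  {0,4,5,6,7,8,9,10}:280  {1,2,3,4,5,8,9,10}:16  {2,3,4,5,7,8,9,10}:56  {3,4,5,6,7,8,9,10}:112
  |U|=9: {0,1,2,3,4,5,8,9,10}:99  {0,2,3,4,5,7,8,9,10}:324  {0,3,4,5,6,7,8,9,10}:588  {1,2,3,4,5,7,8,9,10}:72  {2,3,4,5,6,7,8,9,10}:168
  start at 0(c): 240
  start at 1(b): 1080
  start at 6(e): 495
sum over floor = 1815

1815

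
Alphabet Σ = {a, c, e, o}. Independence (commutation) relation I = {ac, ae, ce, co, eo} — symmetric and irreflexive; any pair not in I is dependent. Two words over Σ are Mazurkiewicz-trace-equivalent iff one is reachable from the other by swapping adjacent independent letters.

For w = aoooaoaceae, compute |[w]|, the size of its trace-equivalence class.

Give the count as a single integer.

piece 0:a — minimal
piece 1:o rests on {0:a}
piece 2:o rests on {1:o}
piece 3:o rests on {2:o}
piece 4:a rests on {3:o}
piece 5:o rests on {4:a}
piece 6:a rests on {5:o}
piece 7:c — minimal
piece 8:e — minimal
piece 9:a rests on {6:a}
piece 10:e rests on {8:e}
minimal pieces: {0:a, 7:c, 8:e}
ways to finish when only these pieces remain (= sum over removing one remaining piece with nothing left below it):
  1 left: {7}→1  {9}→1  {10}→1
  2 left: {6,9}→1  {7,9}→2  {7,10}→2  {8,10}→1  {9,10}→2
  3 left: {5,6,9}→1  {6,7,9}→3  {6,9,10}→3  {7,8,10}→3  {7,9,10}→6  {8,9,10}→3
  4 left: {4,5,6,9}→1  {5,6,7,9}→4  {5,6,9,10}→4  {6,7,9,10}→12  {6,8,9,10}→6  {7,8,9,10}→12
  5 left: {3,4,5,6,9}→1  {4,5,6,7,9}→5  {4,5,6,9,10}→5  {5,6,7,9,10}→20  {5,6,8,9,10}→10  {6,7,8,9,10}→30
  6 left: {2,3,4,5,6,9}→1  {3,4,5,6,7,9}→6  {3,4,5,6,9,10}→6  {4,5,6,7,9,10}→30  {4,5,6,8,9,10}→15  {5,6,7,8,9,10}→60
  7 left: {1,2,3,4,5,6,9}→1  {2,3,4,5,6,7,9}→7  {2,3,4,5,6,9,10}→7  {3,4,5,6,7,9,10}→42  {3,4,5,6,8,9,10}→21  {4,5,6,7,8,9,10}→105
  8 left: {0,1,2,3,4,5,6,9}→1  {1,2,3,4,5,6,7,9}→8  {1,2,3,4,5,6,9,10}→8  {2,3,4,5,6,7,9,10}→56  {2,3,4,5,6,8,9,10}→28  {3,4,5,6,7,8,9,10}→168
  9 left: {0,1,2,3,4,5,6,7,9}→9  {0,1,2,3,4,5,6,9,10}→9  {1,2,3,4,5,6,7,9,10}→72  {1,2,3,4,5,6,8,9,10}→36  {2,3,4,5,6,7,8,9,10}→252
  placing 0:a first → 360 extensions
  placing 7:c first → 45 extensions
  placing 8:e first → 90 extensions
total linear extensions = 495

495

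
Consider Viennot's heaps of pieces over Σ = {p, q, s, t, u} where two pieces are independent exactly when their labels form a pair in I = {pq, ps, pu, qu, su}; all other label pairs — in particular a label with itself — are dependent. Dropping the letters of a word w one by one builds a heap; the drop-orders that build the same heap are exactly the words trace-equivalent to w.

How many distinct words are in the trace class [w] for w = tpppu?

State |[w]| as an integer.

4

0(t) covers ∅
1(p) covers 0:t
2(p) covers 1:p
3(p) covers 2:p
4(u) covers 0:t
floor of heap: 0:t
completions by unplaced set U, small U first (add the entries for U minus each lowest piece of U):
  |U|=1: {3}:1  {4}:1
  |U|=2: {2,3}:1  {3,4}:2
  |U|=3: {1,2,3}:1  {2,3,4}:3
  start at 0(t): 4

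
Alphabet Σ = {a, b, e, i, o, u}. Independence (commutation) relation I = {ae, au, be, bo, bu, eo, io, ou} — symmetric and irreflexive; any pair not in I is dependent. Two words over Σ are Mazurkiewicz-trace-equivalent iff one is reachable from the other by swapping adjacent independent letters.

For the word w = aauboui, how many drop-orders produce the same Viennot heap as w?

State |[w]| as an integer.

40

drop 0:a onto floor
drop 1:a onto {0:a}
drop 2:u onto floor
drop 3:b onto {1:a}
drop 4:o onto {1:a}
drop 5:u onto {2:u}
drop 6:i onto {3:b, 5:u}
ground layer = {0:a, 2:u}
drop-orders for the pieces not yet dropped (sum over which currently-grounded one goes next):
  1 to go: {4} 1  {6} 1
  2 to go: {3,6} 1  {4,6} 2  {5,6} 1
  3 to go: {2,5,6} 1  {3,4,6} 3  {3,5,6} 2  {4,5,6} 3
  4 to go: {1,3,4,6} 3  {2,3,5,6} 3  {2,4,5,6} 4  {3,4,5,6} 8
  5 to go: {0,1,3,4,6} 3  {1,3,4,5,6} 11  {2,3,4,5,6} 15
  if 0:a drops first: 26 orders
  if 2:u drops first: 14 orders
heap linearizations: 40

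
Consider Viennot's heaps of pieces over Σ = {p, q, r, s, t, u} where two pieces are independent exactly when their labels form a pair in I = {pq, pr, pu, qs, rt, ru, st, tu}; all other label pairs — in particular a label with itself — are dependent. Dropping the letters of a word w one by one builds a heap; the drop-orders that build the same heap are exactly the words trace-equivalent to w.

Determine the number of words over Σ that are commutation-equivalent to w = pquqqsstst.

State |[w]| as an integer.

drop 0:p onto floor
drop 1:q onto floor
drop 2:u onto {1:q}
drop 3:q onto {2:u}
drop 4:q onto {3:q}
drop 5:s onto {0:p, 2:u}
drop 6:s onto {5:s}
drop 7:t onto {0:p, 4:q}
drop 8:s onto {6:s}
drop 9:t onto {7:t}
ground layer = {0:p, 1:q}
drop-orders for the pieces not yet dropped (sum over which currently-grounded one goes next):
  1 to go: {8} 1  {9} 1
  2 to go: {6,8} 1  {7,9} 1  {8,9} 2
  3 to go: {4,7,9} 1  {5,6,8} 1  {6,8,9} 3  {7,8,9} 3
  4 to go: {3,4,7,9} 1  {4,7,8,9} 4  {5,6,8,9} 4  {6,7,8,9} 6
  5 to go: {3,4,7,8,9} 5  {4,6,7,8,9} 10  {5,6,7,8,9} 10
  6 to go: {0,5,6,7,8,9} 10  {3,4,6,7,8,9} 15  {4,5,6,7,8,9} 20
  7 to go: {0,4,5,6,7,8,9} 30  {3,4,5,6,7,8,9} 35
  8 to go: {0,3,4,5,6,7,8,9} 65  {2,3,4,5,6,7,8,9} 35
  if 0:p drops first: 35 orders
  if 1:q drops first: 100 orders
heap linearizations: 135

135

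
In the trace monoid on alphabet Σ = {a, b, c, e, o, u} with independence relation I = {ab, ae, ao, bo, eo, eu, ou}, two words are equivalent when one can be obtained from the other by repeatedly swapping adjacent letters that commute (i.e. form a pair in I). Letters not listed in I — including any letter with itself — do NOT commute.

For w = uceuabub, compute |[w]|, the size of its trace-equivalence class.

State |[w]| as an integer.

5

drop 0:u onto floor
drop 1:c onto {0:u}
drop 2:e onto {1:c}
drop 3:u onto {1:c}
drop 4:a onto {3:u}
drop 5:b onto {2:e, 3:u}
drop 6:u onto {4:a, 5:b}
drop 7:b onto {6:u}
ground layer = {0:u}
drop-orders for the pieces not yet dropped (sum over which currently-grounded one goes next):
  1 to go: {7} 1
  2 to go: {6,7} 1
  3 to go: {4,6,7} 1  {5,6,7} 1
  4 to go: {2,5,6,7} 1  {4,5,6,7} 2
  5 to go: {2,4,5,6,7} 3  {3,4,5,6,7} 2
  6 to go: {2,3,4,5,6,7} 5
  if 0:u drops first: 5 orders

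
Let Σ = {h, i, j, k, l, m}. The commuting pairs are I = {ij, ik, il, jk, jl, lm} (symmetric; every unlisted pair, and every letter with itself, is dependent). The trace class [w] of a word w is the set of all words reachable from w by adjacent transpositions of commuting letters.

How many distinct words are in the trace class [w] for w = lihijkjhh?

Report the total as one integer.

piece 0:l — minimal
piece 1:i — minimal
piece 2:h rests on {0:l, 1:i}
piece 3:i rests on {2:h}
piece 4:j rests on {2:h}
piece 5:k rests on {2:h}
piece 6:j rests on {4:j}
piece 7:h rests on {3:i, 5:k, 6:j}
piece 8:h rests on {7:h}
minimal pieces: {0:l, 1:i}
ways to finish when only these pieces remain (= sum over removing one remaining piece with nothing left below it):
  1 left: {8}→1
  2 left: {7,8}→1
  3 left: {3,7,8}→1  {5,7,8}→1  {6,7,8}→1
  4 left: {3,5,7,8}→2  {3,6,7,8}→2  {4,6,7,8}→1  {5,6,7,8}→2
  5 left: {3,4,6,7,8}→3  {3,5,6,7,8}→6  {4,5,6,7,8}→3
  6 left: {3,4,5,6,7,8}→12
  7 left: {2,3,4,5,6,7,8}→12
  placing 0:l first → 12 extensions
  placing 1:i first → 12 extensions
total linear extensions = 24

24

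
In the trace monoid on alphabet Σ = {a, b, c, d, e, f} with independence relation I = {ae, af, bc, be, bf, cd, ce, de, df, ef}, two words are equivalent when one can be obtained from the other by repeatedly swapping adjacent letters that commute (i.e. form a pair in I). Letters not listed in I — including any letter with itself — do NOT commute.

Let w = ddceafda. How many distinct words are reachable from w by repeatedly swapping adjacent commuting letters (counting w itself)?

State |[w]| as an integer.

120

drop 0:d onto floor
drop 1:d onto {0:d}
drop 2:c onto floor
drop 3:e onto floor
drop 4:a onto {1:d, 2:c}
drop 5:f onto {2:c}
drop 6:d onto {4:a}
drop 7:a onto {6:d}
ground layer = {0:d, 2:c, 3:e}
drop-orders for the pieces not yet dropped (sum over which currently-grounded one goes next):
  1 to go: {3} 1  {5} 1  {7} 1
  2 to go: {3,5} 2  {3,7} 2  {5,7} 2  {6,7} 1
  3 to go: {3,5,7} 6  {3,6,7} 3  {4,6,7} 1  {5,6,7} 3
  4 to go: {1,4,6,7} 1  {3,4,6,7} 4  {3,5,6,7} 12  {4,5,6,7} 4
  5 to go: {0,1,4,6,7} 1  {1,3,4,6,7} 5  {1,4,5,6,7} 5  {2,4,5,6,7} 4  {3,4,5,6,7} 20
  6 to go: {0,1,3,4,6,7} 6  {0,1,4,5,6,7} 6  {1,2,4,5,6,7} 9  {1,3,4,5,6,7} 30  {2,3,4,5,6,7} 24
  if 0:d drops first: 63 orders
  if 2:c drops first: 42 orders
  if 3:e drops first: 15 orders
heap linearizations: 120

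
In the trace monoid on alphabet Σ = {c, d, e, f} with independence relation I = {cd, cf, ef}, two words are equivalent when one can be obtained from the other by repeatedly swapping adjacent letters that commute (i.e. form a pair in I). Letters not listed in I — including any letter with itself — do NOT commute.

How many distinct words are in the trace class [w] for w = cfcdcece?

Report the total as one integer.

#0=c has no predecessor
#1=f has no predecessor
#2=c depends on [0:c]
#3=d depends on [1:f]
#4=c depends on [2:c]
#5=e depends on [3:d, 4:c]
#6=c depends on [5:e]
#7=e depends on [6:c]
sources: [0:c, 1:f]
N(rest) = Σ N(rest − s) over sources s of rest; N(one piece) = 1:
  size 1 → [7]=1
  size 2 → [6,7]=1
  size 3 → [5,6,7]=1
  size 4 → [3,5,6,7]=1  [4,5,6,7]=1
  size 5 → [1,3,5,6,7]=1  [2,4,5,6,7]=1  [3,4,5,6,7]=2
  size 6 → [0,2,4,5,6,7]=1  [1,3,4,5,6,7]=3  [2,3,4,5,6,7]=3
  first=0(c) contributes 6
  first=1(f) contributes 4
|[w]| = 10

10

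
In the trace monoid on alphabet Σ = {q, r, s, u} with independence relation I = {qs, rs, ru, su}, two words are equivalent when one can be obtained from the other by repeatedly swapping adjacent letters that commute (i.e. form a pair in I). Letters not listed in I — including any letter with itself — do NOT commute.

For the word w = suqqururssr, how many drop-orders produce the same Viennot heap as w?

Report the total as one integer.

drop 0:s onto floor
drop 1:u onto floor
drop 2:q onto {1:u}
drop 3:q onto {2:q}
drop 4:u onto {3:q}
drop 5:r onto {3:q}
drop 6:u onto {4:u}
drop 7:r onto {5:r}
drop 8:s onto {0:s}
drop 9:s onto {8:s}
drop 10:r onto {7:r}
ground layer = {0:s, 1:u}
drop-orders for the pieces not yet dropped (sum over which currently-grounded one goes next):
  1 to go: {6} 1  {9} 1  {10} 1
  2 to go: {4,6} 1  {6,9} 2  {6,10} 2  {7,10} 1  {8,9} 1  {9,10} 2
  3 to go: {0,8,9} 1  {4,6,9} 3  {4,6,10} 3  {5,7,10} 1  {6,7,10} 3  {6,8,9} 3  {6,9,10} 6  {7,9,10} 3  {8,9,10} 3
  4 to go: {0,6,8,9} 4  {0,8,9,10} 4  {4,6,7,10} 6  {4,6,8,9} 6  {4,6,9,10} 12  {5,6,7,10} 4  {5,7,9,10} 4  {6,7,9,10} 12  {6,8,9,10} 12  {7,8,9,10} 6
  5 to go: {0,4,6,8,9} 10  {0,6,8,9,10} 20  {0,7,8,9,10} 10  {4,5,6,7,10} 10  {4,6,7,9,10} 30  {4,6,8,9,10} 30  {5,6,7,9,10} 20  {5,7,8,9,10} 10  {6,7,8,9,10} 30
  6 to go: {0,4,6,8,9,10} 60  {0,5,7,8,9,10} 20  {0,6,7,8,9,10} 60  {3,4,5,6,7,10} 10  {4,5,6,7,9,10} 60  {4,6,7,8,9,10} 90  {5,6,7,8,9,10} 60
  7 to go: {0,4,6,7,8,9,10} 210  {0,5,6,7,8,9,10} 140  {2,3,4,5,6,7,10} 10  {3,4,5,6,7,9,10} 70  {4,5,6,7,8,9,10} 210
  8 to go: {0,4,5,6,7,8,9,10} 560  {1,2,3,4,5,6,7,10} 10  {2,3,4,5,6,7,9,10} 80  {3,4,5,6,7,8,9,10} 280
  9 to go: {0,3,4,5,6,7,8,9,10} 840  {1,2,3,4,5,6,7,9,10} 90  {2,3,4,5,6,7,8,9,10} 360
  if 0:s drops first: 450 orders
  if 1:u drops first: 1200 orders
heap linearizations: 1650

1650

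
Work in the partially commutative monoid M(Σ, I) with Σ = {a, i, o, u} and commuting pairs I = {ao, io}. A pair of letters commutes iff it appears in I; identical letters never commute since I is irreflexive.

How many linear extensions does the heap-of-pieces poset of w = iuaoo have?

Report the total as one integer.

3

drop 0:i onto floor
drop 1:u onto {0:i}
drop 2:a onto {1:u}
drop 3:o onto {1:u}
drop 4:o onto {3:o}
ground layer = {0:i}
drop-orders for the pieces not yet dropped (sum over which currently-grounded one goes next):
  1 to go: {2} 1  {4} 1
  2 to go: {2,4} 2  {3,4} 1
  3 to go: {2,3,4} 3
  if 0:i drops first: 3 orders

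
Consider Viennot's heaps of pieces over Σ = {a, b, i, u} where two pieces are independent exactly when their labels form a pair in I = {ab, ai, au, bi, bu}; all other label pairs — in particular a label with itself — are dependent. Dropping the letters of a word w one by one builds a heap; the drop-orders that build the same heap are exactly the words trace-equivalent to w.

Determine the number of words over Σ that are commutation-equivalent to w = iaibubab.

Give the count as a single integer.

#0=i has no predecessor
#1=a has no predecessor
#2=i depends on [0:i]
#3=b has no predecessor
#4=u depends on [2:i]
#5=b depends on [3:b]
#6=a depends on [1:a]
#7=b depends on [5:b]
sources: [0:i, 1:a, 3:b]
N(rest) = Σ N(rest − s) over sources s of rest; N(one piece) = 1:
  size 1 → [4]=1  [6]=1  [7]=1
  size 2 → [1,6]=1  [2,4]=1  [4,6]=2  [4,7]=2  [5,7]=1  [6,7]=2
  size 3 → [0,2,4]=1  [1,4,6]=3  [1,6,7]=3  [2,4,6]=3  [2,4,7]=3  [3,5,7]=1  [4,5,7]=3  [4,6,7]=6  [5,6,7]=3
  size 4 → [0,2,4,6]=4  [0,2,4,7]=4  [1,2,4,6]=6  [1,4,6,7]=12  [1,5,6,7]=6  [2,4,5,7]=6  [2,4,6,7]=12  [3,4,5,7]=4  [3,5,6,7]=4  [4,5,6,7]=12
  size 5 → [0,1,2,4,6]=10  [0,2,4,5,7]=10  [0,2,4,6,7]=20  [1,2,4,6,7]=30  [1,3,5,6,7]=10  [1,4,5,6,7]=30  [2,3,4,5,7]=10  [2,4,5,6,7]=30  [3,4,5,6,7]=20
  size 6 → [0,1,2,4,6,7]=60  [0,2,3,4,5,7]=20  [0,2,4,5,6,7]=60  [1,2,4,5,6,7]=90  [1,3,4,5,6,7]=60  [2,3,4,5,6,7]=60
  first=0(i) contributes 210
  first=1(a) contributes 140
  first=3(b) contributes 210
|[w]| = 560

560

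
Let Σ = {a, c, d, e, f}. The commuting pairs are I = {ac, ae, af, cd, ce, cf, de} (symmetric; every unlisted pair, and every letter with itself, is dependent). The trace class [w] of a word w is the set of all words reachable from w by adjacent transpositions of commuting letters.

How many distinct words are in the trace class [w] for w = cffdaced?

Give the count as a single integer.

112

drop 0:c onto floor
drop 1:f onto floor
drop 2:f onto {1:f}
drop 3:d onto {2:f}
drop 4:a onto {3:d}
drop 5:c onto {0:c}
drop 6:e onto {2:f}
drop 7:d onto {4:a}
ground layer = {0:c, 1:f}
drop-orders for the pieces not yet dropped (sum over which currently-grounded one goes next):
  1 to go: {5} 1  {6} 1  {7} 1
  2 to go: {0,5} 1  {4,7} 1  {5,6} 2  {5,7} 2  {6,7} 2
  3 to go: {0,5,6} 3  {0,5,7} 3  {3,4,7} 1  {4,5,7} 3  {4,6,7} 3  {5,6,7} 6
  4 to go: {0,4,5,7} 6  {0,5,6,7} 12  {3,4,5,7} 4  {3,4,6,7} 4  {4,5,6,7} 12
  5 to go: {0,3,4,5,7} 10  {0,4,5,6,7} 30  {2,3,4,6,7} 4  {3,4,5,6,7} 20
  6 to go: {0,3,4,5,6,7} 60  {1,2,3,4,6,7} 4  {2,3,4,5,6,7} 24
  if 0:c drops first: 28 orders
  if 1:f drops first: 84 orders
heap linearizations: 112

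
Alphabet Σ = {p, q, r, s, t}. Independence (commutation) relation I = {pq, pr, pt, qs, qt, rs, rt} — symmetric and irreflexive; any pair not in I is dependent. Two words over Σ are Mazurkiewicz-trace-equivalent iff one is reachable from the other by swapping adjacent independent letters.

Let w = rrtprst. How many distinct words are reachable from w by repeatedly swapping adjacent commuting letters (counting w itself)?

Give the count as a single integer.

#0=r has no predecessor
#1=r depends on [0:r]
#2=t has no predecessor
#3=p has no predecessor
#4=r depends on [1:r]
#5=s depends on [2:t, 3:p]
#6=t depends on [5:s]
sources: [0:r, 2:t, 3:p]
N(rest) = Σ N(rest − s) over sources s of rest; N(one piece) = 1:
  size 1 → [4]=1  [6]=1
  size 2 → [1,4]=1  [4,6]=2  [5,6]=1
  size 3 → [0,1,4]=1  [1,4,6]=3  [2,5,6]=1  [3,5,6]=1  [4,5,6]=3
  size 4 → [0,1,4,6]=4  [1,4,5,6]=6  [2,3,5,6]=2  [2,4,5,6]=4  [3,4,5,6]=4
  size 5 → [0,1,4,5,6]=10  [1,2,4,5,6]=10  [1,3,4,5,6]=10  [2,3,4,5,6]=10
  first=0(r) contributes 30
  first=2(t) contributes 20
  first=3(p) contributes 20
|[w]| = 70

70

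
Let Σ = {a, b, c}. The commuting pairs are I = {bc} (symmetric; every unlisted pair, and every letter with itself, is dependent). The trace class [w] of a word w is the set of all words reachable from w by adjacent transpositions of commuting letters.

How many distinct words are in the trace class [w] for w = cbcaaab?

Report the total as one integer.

piece 0:c — minimal
piece 1:b — minimal
piece 2:c rests on {0:c}
piece 3:a rests on {1:b, 2:c}
piece 4:a rests on {3:a}
piece 5:a rests on {4:a}
piece 6:b rests on {5:a}
minimal pieces: {0:c, 1:b}
ways to finish when only these pieces remain (= sum over removing one remaining piece with nothing left below it):
  1 left: {6}→1
  2 left: {5,6}→1
  3 left: {4,5,6}→1
  4 left: {3,4,5,6}→1
  5 left: {1,3,4,5,6}→1  {2,3,4,5,6}→1
  placing 0:c first → 2 extensions
  placing 1:b first → 1 extensions
total linear extensions = 3

3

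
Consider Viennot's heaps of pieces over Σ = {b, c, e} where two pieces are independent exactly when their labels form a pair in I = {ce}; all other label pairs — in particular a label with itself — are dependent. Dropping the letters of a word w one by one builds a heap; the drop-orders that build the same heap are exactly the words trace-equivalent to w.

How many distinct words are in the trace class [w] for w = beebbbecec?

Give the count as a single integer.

6

#0=b has no predecessor
#1=e depends on [0:b]
#2=e depends on [1:e]
#3=b depends on [2:e]
#4=b depends on [3:b]
#5=b depends on [4:b]
#6=e depends on [5:b]
#7=c depends on [5:b]
#8=e depends on [6:e]
#9=c depends on [7:c]
sources: [0:b]
N(rest) = Σ N(rest − s) over sources s of rest; N(one piece) = 1:
  size 1 → [8]=1  [9]=1
  size 2 → [6,8]=1  [7,9]=1  [8,9]=2
  size 3 → [6,8,9]=3  [7,8,9]=3
  size 4 → [6,7,8,9]=6
  size 5 → [5,6,7,8,9]=6
  size 6 → [4,5,6,7,8,9]=6
  size 7 → [3,4,5,6,7,8,9]=6
  size 8 → [2,3,4,5,6,7,8,9]=6
  first=0(b) contributes 6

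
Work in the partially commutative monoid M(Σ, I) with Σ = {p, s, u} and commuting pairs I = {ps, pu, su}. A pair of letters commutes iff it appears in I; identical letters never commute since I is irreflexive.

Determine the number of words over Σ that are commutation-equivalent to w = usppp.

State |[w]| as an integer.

20

#0=u has no predecessor
#1=s has no predecessor
#2=p has no predecessor
#3=p depends on [2:p]
#4=p depends on [3:p]
sources: [0:u, 1:s, 2:p]
N(rest) = Σ N(rest − s) over sources s of rest; N(one piece) = 1:
  size 1 → [0]=1  [1]=1  [4]=1
  size 2 → [0,1]=2  [0,4]=2  [1,4]=2  [3,4]=1
  size 3 → [0,1,4]=6  [0,3,4]=3  [1,3,4]=3  [2,3,4]=1
  first=0(u) contributes 4
  first=1(s) contributes 4
  first=2(p) contributes 12
|[w]| = 20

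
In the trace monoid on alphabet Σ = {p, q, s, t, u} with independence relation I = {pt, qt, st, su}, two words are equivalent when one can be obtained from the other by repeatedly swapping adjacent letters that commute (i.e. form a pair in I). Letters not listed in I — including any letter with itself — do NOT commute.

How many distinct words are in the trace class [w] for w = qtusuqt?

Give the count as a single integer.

16

#0=q has no predecessor
#1=t has no predecessor
#2=u depends on [0:q, 1:t]
#3=s depends on [0:q]
#4=u depends on [2:u]
#5=q depends on [3:s, 4:u]
#6=t depends on [4:u]
sources: [0:q, 1:t]
N(rest) = Σ N(rest − s) over sources s of rest; N(one piece) = 1:
  size 1 → [5]=1  [6]=1
  size 2 → [3,5]=1  [5,6]=2
  size 3 → [3,5,6]=3  [4,5,6]=2
  size 4 → [2,4,5,6]=2  [3,4,5,6]=5
  size 5 → [1,2,4,5,6]=2  [2,3,4,5,6]=7
  first=0(q) contributes 9
  first=1(t) contributes 7
|[w]| = 16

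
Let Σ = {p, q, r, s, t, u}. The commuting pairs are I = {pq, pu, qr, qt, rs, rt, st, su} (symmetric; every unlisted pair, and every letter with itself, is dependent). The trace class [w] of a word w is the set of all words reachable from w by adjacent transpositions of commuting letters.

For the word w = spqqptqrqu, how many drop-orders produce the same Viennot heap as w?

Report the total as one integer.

0(s) covers ∅
1(p) covers 0:s
2(q) covers 0:s
3(q) covers 2:q
4(p) covers 1:p
5(t) covers 4:p
6(q) covers 3:q
7(r) covers 4:p
8(q) covers 6:q
9(u) covers 5:t, 7:r, 8:q
floor of heap: 0:s
completions by unplaced set U, small U first (add the entries for U minus each lowest piece of U):
  |U|=1: {9}:1
  |U|=2: {5,9}:1  {7,9}:1  {8,9}:1
  |U|=3: {5,7,9}:2  {5,8,9}:2  {6,8,9}:1  {7,8,9}:2
  |U|=4: {3,6,8,9}:1  {4,5,7,9}:2  {5,6,8,9}:3  {5,7,8,9}:6  {6,7,8,9}:3
  |U|=5: {1,4,5,7,9}:2  {2,3,6,8,9}:1  {3,5,6,8,9}:4  {3,6,7,8,9}:4  {4,5,7,8,9}:8  {5,6,7,8,9}:12
  |U|=6: {1,4,5,7,8,9}:10  {2,3,5,6,8,9}:5  {2,3,6,7,8,9}:5  {3,5,6,7,8,9}:20  {4,5,6,7,8,9}:20
  |U|=7: {1,4,5,6,7,8,9}:30  {2,3,5,6,7,8,9}:30  {3,4,5,6,7,8,9}:40
  |U|=8: {1,3,4,5,6,7,8,9}:70  {2,3,4,5,6,7,8,9}:70
  start at 0(s): 140

140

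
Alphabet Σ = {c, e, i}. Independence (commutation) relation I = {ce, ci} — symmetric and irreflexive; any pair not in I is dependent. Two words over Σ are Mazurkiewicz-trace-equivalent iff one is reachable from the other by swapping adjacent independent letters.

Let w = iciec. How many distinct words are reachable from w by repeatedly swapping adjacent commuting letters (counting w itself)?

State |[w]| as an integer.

10

#0=i has no predecessor
#1=c has no predecessor
#2=i depends on [0:i]
#3=e depends on [2:i]
#4=c depends on [1:c]
sources: [0:i, 1:c]
N(rest) = Σ N(rest − s) over sources s of rest; N(one piece) = 1:
  size 1 → [3]=1  [4]=1
  size 2 → [1,4]=1  [2,3]=1  [3,4]=2
  size 3 → [0,2,3]=1  [1,3,4]=3  [2,3,4]=3
  first=0(i) contributes 6
  first=1(c) contributes 4
|[w]| = 10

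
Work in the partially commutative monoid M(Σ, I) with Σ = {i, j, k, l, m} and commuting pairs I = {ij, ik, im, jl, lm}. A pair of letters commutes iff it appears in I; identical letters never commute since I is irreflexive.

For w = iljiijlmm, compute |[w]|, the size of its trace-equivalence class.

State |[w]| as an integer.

piece 0:i — minimal
piece 1:l rests on {0:i}
piece 2:j — minimal
piece 3:i rests on {1:l}
piece 4:i rests on {3:i}
piece 5:j rests on {2:j}
piece 6:l rests on {4:i}
piece 7:m rests on {5:j}
piece 8:m rests on {7:m}
minimal pieces: {0:i, 2:j}
ways to finish when only these pieces remain (= sum over removing one remaining piece with nothing left below it):
  1 left: {6}→1  {8}→1
  2 left: {4,6}→1  {6,8}→2  {7,8}→1
  3 left: {3,4,6}→1  {4,6,8}→3  {5,7,8}→1  {6,7,8}→3
  4 left: {1,3,4,6}→1  {2,5,7,8}→1  {3,4,6,8}→4  {4,6,7,8}→6  {5,6,7,8}→4
  5 left: {0,1,3,4,6}→1  {1,3,4,6,8}→5  {2,5,6,7,8}→5  {3,4,6,7,8}→10  {4,5,6,7,8}→10
  6 left: {0,1,3,4,6,8}→6  {1,3,4,6,7,8}→15  {2,4,5,6,7,8}→15  {3,4,5,6,7,8}→20
  7 left: {0,1,3,4,6,7,8}→21  {1,3,4,5,6,7,8}→35  {2,3,4,5,6,7,8}→35
  placing 0:i first → 70 extensions
  placing 2:j first → 56 extensions
total linear extensions = 126

126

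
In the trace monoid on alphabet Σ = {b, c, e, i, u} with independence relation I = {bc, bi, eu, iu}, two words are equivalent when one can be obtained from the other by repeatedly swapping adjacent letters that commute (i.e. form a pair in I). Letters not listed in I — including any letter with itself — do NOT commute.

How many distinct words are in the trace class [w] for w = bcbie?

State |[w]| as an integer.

6

piece 0:b — minimal
piece 1:c — minimal
piece 2:b rests on {0:b}
piece 3:i rests on {1:c}
piece 4:e rests on {2:b, 3:i}
minimal pieces: {0:b, 1:c}
ways to finish when only these pieces remain (= sum over removing one remaining piece with nothing left below it):
  1 left: {4}→1
  2 left: {2,4}→1  {3,4}→1
  3 left: {0,2,4}→1  {1,3,4}→1  {2,3,4}→2
  placing 0:b first → 3 extensions
  placing 1:c first → 3 extensions
total linear extensions = 6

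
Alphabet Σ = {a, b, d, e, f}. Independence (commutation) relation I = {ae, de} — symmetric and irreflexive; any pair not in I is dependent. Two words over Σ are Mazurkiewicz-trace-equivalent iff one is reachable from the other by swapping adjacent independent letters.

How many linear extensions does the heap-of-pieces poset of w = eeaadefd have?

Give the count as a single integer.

0(e) covers ∅
1(e) covers 0:e
2(a) covers ∅
3(a) covers 2:a
4(d) covers 3:a
5(e) covers 1:e
6(f) covers 4:d, 5:e
7(d) covers 6:f
floor of heap: 0:e, 2:a
completions by unplaced set U, small U first (add the entries for U minus each lowest piece of U):
  |U|=1: {7}:1
  |U|=2: {6,7}:1
  |U|=3: {4,6,7}:1  {5,6,7}:1
  |U|=4: {1,5,6,7}:1  {3,4,6,7}:1  {4,5,6,7}:2
  |U|=5: {0,1,5,6,7}:1  {1,4,5,6,7}:3  {2,3,4,6,7}:1  {3,4,5,6,7}:3
  |U|=6: {0,1,4,5,6,7}:4  {1,3,4,5,6,7}:6  {2,3,4,5,6,7}:4
  start at 0(e): 10
  start at 2(a): 10
sum over floor = 20

20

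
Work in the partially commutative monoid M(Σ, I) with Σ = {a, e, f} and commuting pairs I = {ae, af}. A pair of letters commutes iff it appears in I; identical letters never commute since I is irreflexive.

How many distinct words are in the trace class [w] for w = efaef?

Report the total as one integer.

5

#0=e has no predecessor
#1=f depends on [0:e]
#2=a has no predecessor
#3=e depends on [1:f]
#4=f depends on [3:e]
sources: [0:e, 2:a]
N(rest) = Σ N(rest − s) over sources s of rest; N(one piece) = 1:
  size 1 → [2]=1  [4]=1
  size 2 → [2,4]=2  [3,4]=1
  size 3 → [1,3,4]=1  [2,3,4]=3
  first=0(e) contributes 4
  first=2(a) contributes 1
|[w]| = 5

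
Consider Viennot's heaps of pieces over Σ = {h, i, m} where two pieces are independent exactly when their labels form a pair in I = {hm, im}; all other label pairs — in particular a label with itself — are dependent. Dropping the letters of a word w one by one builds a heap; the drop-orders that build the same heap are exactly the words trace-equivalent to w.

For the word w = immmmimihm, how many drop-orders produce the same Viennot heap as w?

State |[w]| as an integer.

210

piece 0:i — minimal
piece 1:m — minimal
piece 2:m rests on {1:m}
piece 3:m rests on {2:m}
piece 4:m rests on {3:m}
piece 5:i rests on {0:i}
piece 6:m rests on {4:m}
piece 7:i rests on {5:i}
piece 8:h rests on {7:i}
piece 9:m rests on {6:m}
minimal pieces: {0:i, 1:m}
ways to finish when only these pieces remain (= sum over removing one remaining piece with nothing left below it):
  1 left: {8}→1  {9}→1
  2 left: {6,9}→1  {7,8}→1  {8,9}→2
  3 left: {4,6,9}→1  {5,7,8}→1  {6,8,9}→3  {7,8,9}→3
  4 left: {0,5,7,8}→1  {3,4,6,9}→1  {4,6,8,9}→4  {5,7,8,9}→4  {6,7,8,9}→6
  5 left: {0,5,7,8,9}→5  {2,3,4,6,9}→1  {3,4,6,8,9}→5  {4,6,7,8,9}→10  {5,6,7,8,9}→10
  6 left: {0,5,6,7,8,9}→15  {1,2,3,4,6,9}→1  {2,3,4,6,8,9}→6  {3,4,6,7,8,9}→15  {4,5,6,7,8,9}→20
  7 left: {0,4,5,6,7,8,9}→35  {1,2,3,4,6,8,9}→7  {2,3,4,6,7,8,9}→21  {3,4,5,6,7,8,9}→35
  8 left: {0,3,4,5,6,7,8,9}→70  {1,2,3,4,6,7,8,9}→28  {2,3,4,5,6,7,8,9}→56
  placing 0:i first → 84 extensions
  placing 1:m first → 126 extensions
total linear extensions = 210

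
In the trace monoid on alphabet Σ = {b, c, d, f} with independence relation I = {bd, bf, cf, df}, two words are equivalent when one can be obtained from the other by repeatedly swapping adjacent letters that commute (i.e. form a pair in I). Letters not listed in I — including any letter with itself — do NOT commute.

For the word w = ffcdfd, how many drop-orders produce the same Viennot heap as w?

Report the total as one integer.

drop 0:f onto floor
drop 1:f onto {0:f}
drop 2:c onto floor
drop 3:d onto {2:c}
drop 4:f onto {1:f}
drop 5:d onto {3:d}
ground layer = {0:f, 2:c}
drop-orders for the pieces not yet dropped (sum over which currently-grounded one goes next):
  1 to go: {4} 1  {5} 1
  2 to go: {1,4} 1  {3,5} 1  {4,5} 2
  3 to go: {0,1,4} 1  {1,4,5} 3  {2,3,5} 1  {3,4,5} 3
  4 to go: {0,1,4,5} 4  {1,3,4,5} 6  {2,3,4,5} 4
  if 0:f drops first: 10 orders
  if 2:c drops first: 10 orders
heap linearizations: 20

20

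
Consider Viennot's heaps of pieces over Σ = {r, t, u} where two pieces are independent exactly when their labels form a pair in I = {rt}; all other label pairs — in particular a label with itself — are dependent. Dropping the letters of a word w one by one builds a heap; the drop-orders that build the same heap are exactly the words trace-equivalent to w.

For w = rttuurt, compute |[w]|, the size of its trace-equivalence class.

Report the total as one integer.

6

0(r) covers ∅
1(t) covers ∅
2(t) covers 1:t
3(u) covers 0:r, 2:t
4(u) covers 3:u
5(r) covers 4:u
6(t) covers 4:u
floor of heap: 0:r, 1:t
completions by unplaced set U, small U first (add the entries for U minus each lowest piece of U):
  |U|=1: {5}:1  {6}:1
  |U|=2: {5,6}:2
  |U|=3: {4,5,6}:2
  |U|=4: {3,4,5,6}:2
  |U|=5: {0,3,4,5,6}:2  {2,3,4,5,6}:2
  start at 0(r): 2
  start at 1(t): 4
sum over floor = 6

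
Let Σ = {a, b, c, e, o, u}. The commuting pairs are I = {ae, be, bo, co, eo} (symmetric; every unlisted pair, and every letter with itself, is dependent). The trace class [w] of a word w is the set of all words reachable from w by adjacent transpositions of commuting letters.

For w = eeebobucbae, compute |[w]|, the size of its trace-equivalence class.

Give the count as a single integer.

180

0(e) covers ∅
1(e) covers 0:e
2(e) covers 1:e
3(b) covers ∅
4(o) covers ∅
5(b) covers 3:b
6(u) covers 2:e, 4:o, 5:b
7(c) covers 6:u
8(b) covers 7:c
9(a) covers 8:b
10(e) covers 7:c
floor of heap: 0:e, 3:b, 4:o
completions by unplaced set U, small U first (add the entries for U minus each lowest piece of U):
  |U|=1: {9}:1  {10}:1
  |U|=2: {8,9}:1  {9,10}:2
  |U|=3: {8,9,10}:3
  |U|=4: {7,8,9,10}:3
  |U|=5: {6,7,8,9,10}:3
  |U|=6: {2,6,7,8,9,10}:3  {4,6,7,8,9,10}:3  {5,6,7,8,9,10}:3
  |U|=7: {1,2,6,7,8,9,10}:3  {2,4,6,7,8,9,10}:6  {2,5,6,7,8,9,10}:6  {3,5,6,7,8,9,10}:3  {4,5,6,7,8,9,10}:6
  |U|=8: {0,1,2,6,7,8,9,10}:3  {1,2,4,6,7,8,9,10}:9  {1,2,5,6,7,8,9,10}:9  {2,3,5,6,7,8,9,10}:9  {2,4,5,6,7,8,9,10}:18  {3,4,5,6,7,8,9,10}:9
  |U|=9: {0,1,2,4,6,7,8,9,10}:12  {0,1,2,5,6,7,8,9,10}:12  {1,2,3,5,6,7,8,9,10}:18  {1,2,4,5,6,7,8,9,10}:36  {2,3,4,5,6,7,8,9,10}:36
  start at 0(e): 90
  start at 3(b): 60
  start at 4(o): 30
sum over floor = 180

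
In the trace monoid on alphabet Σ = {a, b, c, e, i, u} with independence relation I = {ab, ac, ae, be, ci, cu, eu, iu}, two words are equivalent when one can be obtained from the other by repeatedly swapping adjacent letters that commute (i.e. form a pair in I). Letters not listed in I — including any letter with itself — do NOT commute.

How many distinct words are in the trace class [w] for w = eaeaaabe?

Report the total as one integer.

280

#0=e has no predecessor
#1=a has no predecessor
#2=e depends on [0:e]
#3=a depends on [1:a]
#4=a depends on [3:a]
#5=a depends on [4:a]
#6=b has no predecessor
#7=e depends on [2:e]
sources: [0:e, 1:a, 6:b]
N(rest) = Σ N(rest − s) over sources s of rest; N(one piece) = 1:
  size 1 → [5]=1  [6]=1  [7]=1
  size 2 → [2,7]=1  [4,5]=1  [5,6]=2  [5,7]=2  [6,7]=2
  size 3 → [0,2,7]=1  [2,5,7]=3  [2,6,7]=3  [3,4,5]=1  [4,5,6]=3  [4,5,7]=3  [5,6,7]=6
  size 4 → [0,2,5,7]=4  [0,2,6,7]=4  [1,3,4,5]=1  [2,4,5,7]=6  [2,5,6,7]=12  [3,4,5,6]=4  [3,4,5,7]=4  [4,5,6,7]=12
  size 5 → [0,2,4,5,7]=10  [0,2,5,6,7]=20  [1,3,4,5,6]=5  [1,3,4,5,7]=5  [2,3,4,5,7]=10  [2,4,5,6,7]=30  [3,4,5,6,7]=20
  size 6 → [0,2,3,4,5,7]=20  [0,2,4,5,6,7]=60  [1,2,3,4,5,7]=15  [1,3,4,5,6,7]=30  [2,3,4,5,6,7]=60
  first=0(e) contributes 105
  first=1(a) contributes 140
  first=6(b) contributes 35
|[w]| = 280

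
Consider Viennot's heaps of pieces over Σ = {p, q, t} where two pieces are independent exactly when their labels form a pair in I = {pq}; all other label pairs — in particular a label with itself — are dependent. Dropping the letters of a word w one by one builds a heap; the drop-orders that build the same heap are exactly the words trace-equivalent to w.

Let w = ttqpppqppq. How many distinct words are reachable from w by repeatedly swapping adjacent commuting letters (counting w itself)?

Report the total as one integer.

0(t) covers ∅
1(t) covers 0:t
2(q) covers 1:t
3(p) covers 1:t
4(p) covers 3:p
5(p) covers 4:p
6(q) covers 2:q
7(p) covers 5:p
8(p) covers 7:p
9(q) covers 6:q
floor of heap: 0:t
completions by unplaced set U, small U first (add the entries for U minus each lowest piece of U):
  |U|=1: {8}:1  {9}:1
  |U|=2: {6,9}:1  {7,8}:1  {8,9}:2
  |U|=3: {2,6,9}:1  {5,7,8}:1  {6,8,9}:3  {7,8,9}:3
  |U|=4: {2,6,8,9}:4  {4,5,7,8}:1  {5,7,8,9}:4  {6,7,8,9}:6
  |U|=5: {2,6,7,8,9}:10  {3,4,5,7,8}:1  {4,5,7,8,9}:5  {5,6,7,8,9}:10
  |U|=6: {2,5,6,7,8,9}:20  {3,4,5,7,8,9}:6  {4,5,6,7,8,9}:15
  |U|=7: {2,4,5,6,7,8,9}:35  {3,4,5,6,7,8,9}:21
  |U|=8: {2,3,4,5,6,7,8,9}:56
  start at 0(t): 56

56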